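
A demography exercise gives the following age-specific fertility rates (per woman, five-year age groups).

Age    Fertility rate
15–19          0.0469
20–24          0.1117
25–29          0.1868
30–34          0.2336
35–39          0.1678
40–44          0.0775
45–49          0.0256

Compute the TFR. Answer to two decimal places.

Sum of ASFRs = 0.0469 + 0.1117 + 0.1868 + 0.2336 + 0.1678 + 0.0775 + 0.0256 = 0.8499
TFR = 5 × 0.8499 = 4.2495

4.25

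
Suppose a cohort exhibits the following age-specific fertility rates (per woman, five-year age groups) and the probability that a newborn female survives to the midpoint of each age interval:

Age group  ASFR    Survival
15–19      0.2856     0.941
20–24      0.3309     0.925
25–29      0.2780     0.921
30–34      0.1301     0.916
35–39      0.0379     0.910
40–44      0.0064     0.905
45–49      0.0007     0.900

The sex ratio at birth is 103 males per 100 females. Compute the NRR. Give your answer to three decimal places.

Proportion female at birth = 100 / (100 + 103) = 0.49261.
Each age group contributes 5 × ASFR × survival:
  15–19: 5 × 0.2856 × 0.941 = 1.34375
  20–24: 5 × 0.3309 × 0.925 = 1.53041
  25–29: 5 × 0.2780 × 0.921 = 1.28019
  30–34: 5 × 0.1301 × 0.916 = 0.59586
  35–39: 5 × 0.0379 × 0.910 = 0.17245
  40–44: 5 × 0.0064 × 0.905 = 0.02896
  45–49: 5 × 0.0007 × 0.900 = 0.00315
Sum = 4.95477
NRR = 0.49261 × 4.95477 = 2.44077
An NRR exceeding 1 indicates intrinsic growth under these rates.

2.441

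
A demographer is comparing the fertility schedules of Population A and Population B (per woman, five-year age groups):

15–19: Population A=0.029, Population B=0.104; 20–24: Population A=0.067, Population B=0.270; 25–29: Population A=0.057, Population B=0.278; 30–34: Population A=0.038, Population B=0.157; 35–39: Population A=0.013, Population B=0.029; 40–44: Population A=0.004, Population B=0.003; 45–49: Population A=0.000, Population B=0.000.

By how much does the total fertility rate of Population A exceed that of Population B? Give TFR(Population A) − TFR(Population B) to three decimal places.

Population A:
  Sum of ASFRs = 0.029 + 0.067 + 0.057 + 0.038 + 0.013 + 0.004 + 0.000 = 0.208
  TFR = 5 × 0.208 = 1.04
Population B:
  Sum of ASFRs = 0.104 + 0.270 + 0.278 + 0.157 + 0.029 + 0.003 + 0.000 = 0.841
  TFR = 5 × 0.841 = 4.205
Difference = 1.04 − 4.205 = -3.165

-3.165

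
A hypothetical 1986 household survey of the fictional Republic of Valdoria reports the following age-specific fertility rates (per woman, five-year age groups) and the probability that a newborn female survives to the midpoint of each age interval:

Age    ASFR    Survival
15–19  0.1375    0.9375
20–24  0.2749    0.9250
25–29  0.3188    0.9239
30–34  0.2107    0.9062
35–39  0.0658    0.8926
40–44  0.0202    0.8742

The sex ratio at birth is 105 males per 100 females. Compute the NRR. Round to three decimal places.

Proportion female at birth = 100 / (100 + 105) = 0.48780.
Per-age-group product (5 × ASFR × survival probability):
  15–19: 5 × 0.1375 × 0.9375 = 0.64453
  20–24: 5 × 0.2749 × 0.9250 = 1.27141
  25–29: 5 × 0.3188 × 0.9239 = 1.47270
  30–34: 5 × 0.2107 × 0.9062 = 0.95468
  35–39: 5 × 0.0658 × 0.8926 = 0.29367
  40–44: 5 × 0.0202 × 0.8742 = 0.08829
Sum = 4.72528
NRR = 0.48780 × 4.72528 = 2.30499
An NRR exceeding 1 indicates intrinsic growth under these rates.

2.305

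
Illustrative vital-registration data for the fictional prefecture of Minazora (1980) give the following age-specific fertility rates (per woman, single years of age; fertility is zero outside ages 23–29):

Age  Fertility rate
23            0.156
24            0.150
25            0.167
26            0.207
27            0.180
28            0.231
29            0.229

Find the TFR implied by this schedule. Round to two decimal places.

1.32

Sum of ASFRs = 0.156 + 0.150 + 0.167 + 0.207 + 0.180 + 0.231 + 0.229 = 1.320
TFR = 1.32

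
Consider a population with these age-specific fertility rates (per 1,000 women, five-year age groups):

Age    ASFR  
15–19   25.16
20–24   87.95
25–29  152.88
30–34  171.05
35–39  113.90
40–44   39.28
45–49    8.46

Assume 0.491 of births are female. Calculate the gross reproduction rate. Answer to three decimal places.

1.470

Proportion female at birth = 0.491.
Sum of ASFRs = 25.16 + 87.95 + 152.88 + 171.05 + 113.90 + 39.28 + 8.46 = 598.68
TFR = 5 × 598.68 / 1000 = 2.9934
GRR = 0.491 × 2.9934 = 1.46976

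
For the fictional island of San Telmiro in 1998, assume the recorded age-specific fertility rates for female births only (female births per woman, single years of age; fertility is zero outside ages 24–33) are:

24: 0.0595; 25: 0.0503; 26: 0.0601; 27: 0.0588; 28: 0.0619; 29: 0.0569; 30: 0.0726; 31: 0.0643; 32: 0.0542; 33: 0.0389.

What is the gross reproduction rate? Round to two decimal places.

Sum of female ASFRs = 0.0595 + 0.0503 + 0.0601 + 0.0588 + 0.0619 + 0.0569 + 0.0726 + 0.0643 + 0.0542 + 0.0389 = 0.5775
GRR = 0.5775

0.58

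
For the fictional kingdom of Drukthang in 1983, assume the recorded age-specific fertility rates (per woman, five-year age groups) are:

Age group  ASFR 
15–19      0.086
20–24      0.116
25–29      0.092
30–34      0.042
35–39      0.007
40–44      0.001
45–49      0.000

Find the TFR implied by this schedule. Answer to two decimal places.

1.72

Sum of ASFRs = 0.086 + 0.116 + 0.092 + 0.042 + 0.007 + 0.001 + 0.000 = 0.344
TFR = 5 × 0.344 = 1.72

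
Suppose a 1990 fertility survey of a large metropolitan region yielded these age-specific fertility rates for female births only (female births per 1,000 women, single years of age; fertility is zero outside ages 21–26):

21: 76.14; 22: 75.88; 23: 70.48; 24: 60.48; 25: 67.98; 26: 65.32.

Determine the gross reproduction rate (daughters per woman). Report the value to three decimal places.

0.416

Sum of female ASFRs = 76.14 + 75.88 + 70.48 + 60.48 + 67.98 + 65.32 = 416.28
GRR = 416.28 / 1000 = 0.41628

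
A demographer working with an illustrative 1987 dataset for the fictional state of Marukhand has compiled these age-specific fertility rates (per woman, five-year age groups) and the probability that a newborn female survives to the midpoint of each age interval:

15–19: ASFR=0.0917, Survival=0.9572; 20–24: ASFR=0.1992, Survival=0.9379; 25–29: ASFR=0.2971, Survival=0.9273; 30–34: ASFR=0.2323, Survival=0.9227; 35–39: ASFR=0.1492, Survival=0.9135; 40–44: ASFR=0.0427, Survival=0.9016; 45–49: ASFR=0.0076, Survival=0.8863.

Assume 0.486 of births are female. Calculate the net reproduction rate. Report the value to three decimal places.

2.299

Proportion female at birth = 0.486.
Survival-weighted fertility by age (5·fₓ·Sₓ):
  15–19: 5 × 0.0917 × 0.9572 = 0.43888
  20–24: 5 × 0.1992 × 0.9379 = 0.93415
  25–29: 5 × 0.2971 × 0.9273 = 1.37750
  30–34: 5 × 0.2323 × 0.9227 = 1.07172
  35–39: 5 × 0.1492 × 0.9135 = 0.68147
  40–44: 5 × 0.0427 × 0.9016 = 0.19249
  45–49: 5 × 0.0076 × 0.8863 = 0.03368
Sum = 4.72989
NRR = 0.486 × 4.72989 = 2.29873
With NRR above 1 the population is above replacement fertility.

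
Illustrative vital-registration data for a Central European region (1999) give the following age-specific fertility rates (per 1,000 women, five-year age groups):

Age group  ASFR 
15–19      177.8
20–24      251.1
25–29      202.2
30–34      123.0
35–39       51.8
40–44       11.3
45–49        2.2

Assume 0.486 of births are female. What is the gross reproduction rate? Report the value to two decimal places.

Proportion female at birth = 0.486.
Sum of ASFRs = 177.8 + 251.1 + 202.2 + 123.0 + 51.8 + 11.3 + 2.2 = 819.4
TFR = 5 × 819.4 / 1000 = 4.097
GRR = 0.486 × 4.097 = 1.99114

1.99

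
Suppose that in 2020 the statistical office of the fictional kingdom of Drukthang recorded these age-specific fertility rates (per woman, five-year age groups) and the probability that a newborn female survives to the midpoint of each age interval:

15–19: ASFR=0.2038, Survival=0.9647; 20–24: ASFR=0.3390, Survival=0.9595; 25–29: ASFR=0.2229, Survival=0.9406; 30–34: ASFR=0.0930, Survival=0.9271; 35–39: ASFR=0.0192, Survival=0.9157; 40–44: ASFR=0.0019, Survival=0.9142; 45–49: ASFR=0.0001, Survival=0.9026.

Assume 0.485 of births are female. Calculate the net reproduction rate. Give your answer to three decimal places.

2.030

Proportion female at birth = 0.485.
Survival-weighted fertility by age (5·fₓ·Sₓ):
  15–19: 5 × 0.2038 × 0.9647 = 0.98303
  20–24: 5 × 0.3390 × 0.9595 = 1.62635
  25–29: 5 × 0.2229 × 0.9406 = 1.04830
  30–34: 5 × 0.0930 × 0.9271 = 0.43110
  35–39: 5 × 0.0192 × 0.9157 = 0.08791
  40–44: 5 × 0.0019 × 0.9142 = 0.00868
  45–49: 5 × 0.0001 × 0.9026 = 0.00045
Sum = 4.18582
NRR = 0.485 × 4.18582 = 2.03012
NRR > 1, so each generation more than replaces itself.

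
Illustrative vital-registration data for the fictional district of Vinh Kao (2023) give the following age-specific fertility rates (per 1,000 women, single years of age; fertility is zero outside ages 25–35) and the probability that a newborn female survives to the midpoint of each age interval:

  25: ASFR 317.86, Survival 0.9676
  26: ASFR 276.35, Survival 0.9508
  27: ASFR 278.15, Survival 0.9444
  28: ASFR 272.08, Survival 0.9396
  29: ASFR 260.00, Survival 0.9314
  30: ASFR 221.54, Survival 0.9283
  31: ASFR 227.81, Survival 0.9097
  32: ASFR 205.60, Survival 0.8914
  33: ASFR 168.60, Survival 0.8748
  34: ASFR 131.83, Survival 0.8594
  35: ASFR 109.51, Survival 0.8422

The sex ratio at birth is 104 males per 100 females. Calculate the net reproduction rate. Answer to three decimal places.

Proportion female at birth = 100 / (100 + 104) = 0.49020.
Per-age-group product (1 × ASFR × survival probability):
  25: 1 × 317.86/1000 × 0.9676 = 0.30756
  26: 1 × 276.35/1000 × 0.9508 = 0.26275
  27: 1 × 278.15/1000 × 0.9444 = 0.26268
  28: 1 × 272.08/1000 × 0.9396 = 0.25565
  29: 1 × 260.00/1000 × 0.9314 = 0.24216
  30: 1 × 221.54/1000 × 0.9283 = 0.20566
  31: 1 × 227.81/1000 × 0.9097 = 0.20724
  32: 1 × 205.60/1000 × 0.8914 = 0.18327
  33: 1 × 168.60/1000 × 0.8748 = 0.14749
  34: 1 × 131.83/1000 × 0.8594 = 0.11329
  35: 1 × 109.51/1000 × 0.8422 = 0.09223
Sum = 2.27998
NRR = 0.49020 × 2.27998 = 1.11765
An NRR exceeding 1 indicates intrinsic growth under these rates.

1.118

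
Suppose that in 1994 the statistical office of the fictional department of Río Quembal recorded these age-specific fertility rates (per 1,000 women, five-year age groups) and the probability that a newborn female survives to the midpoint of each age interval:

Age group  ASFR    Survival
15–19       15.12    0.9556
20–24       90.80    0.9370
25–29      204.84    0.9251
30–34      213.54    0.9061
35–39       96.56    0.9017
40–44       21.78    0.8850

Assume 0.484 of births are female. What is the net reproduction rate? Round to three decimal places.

1.425

Proportion female at birth = 0.484.
Per-age-group product (5 × ASFR × survival probability):
  15–19: 5 × 15.12/1000 × 0.9556 = 0.07224
  20–24: 5 × 90.80/1000 × 0.9370 = 0.42540
  25–29: 5 × 204.84/1000 × 0.9251 = 0.94749
  30–34: 5 × 213.54/1000 × 0.9061 = 0.96744
  35–39: 5 × 96.56/1000 × 0.9017 = 0.43534
  40–44: 5 × 21.78/1000 × 0.8850 = 0.09638
Sum = 2.94429
NRR = 0.484 × 2.94429 = 1.42504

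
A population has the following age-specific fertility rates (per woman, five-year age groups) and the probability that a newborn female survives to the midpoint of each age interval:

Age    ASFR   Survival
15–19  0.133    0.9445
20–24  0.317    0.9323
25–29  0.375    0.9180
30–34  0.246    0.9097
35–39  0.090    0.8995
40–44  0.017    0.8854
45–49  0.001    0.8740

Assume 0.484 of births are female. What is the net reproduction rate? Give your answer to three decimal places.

Proportion female at birth = 0.484.
Each age group contributes 5 × ASFR × survival:
  15–19: 5 × 0.133 × 0.9445 = 0.62809
  20–24: 5 × 0.317 × 0.9323 = 1.47770
  25–29: 5 × 0.375 × 0.9180 = 1.72125
  30–34: 5 × 0.246 × 0.9097 = 1.11893
  35–39: 5 × 0.090 × 0.8995 = 0.40478
  40–44: 5 × 0.017 × 0.8854 = 0.07526
  45–49: 5 × 0.001 × 0.8740 = 0.00437
Sum = 5.43038
NRR = 0.484 × 5.43038 = 2.62830
With NRR above 1 the population is above replacement fertility.

2.628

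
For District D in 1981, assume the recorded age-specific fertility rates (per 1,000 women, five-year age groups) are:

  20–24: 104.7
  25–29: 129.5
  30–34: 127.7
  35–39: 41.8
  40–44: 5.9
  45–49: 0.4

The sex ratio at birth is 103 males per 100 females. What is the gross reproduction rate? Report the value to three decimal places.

1.010

Proportion female at birth = 100 / (100 + 103) = 0.49261.
Sum of ASFRs = 104.7 + 129.5 + 127.7 + 41.8 + 5.9 + 0.4 = 410.0
TFR = 5 × 410.0 / 1000 = 2.05
GRR = 0.49261 × 2.05 = 1.00985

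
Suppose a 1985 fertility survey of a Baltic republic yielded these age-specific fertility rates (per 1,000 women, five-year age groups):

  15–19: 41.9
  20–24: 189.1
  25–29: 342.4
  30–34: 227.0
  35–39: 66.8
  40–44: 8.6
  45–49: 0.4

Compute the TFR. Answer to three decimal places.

4.381

Sum of ASFRs = 41.9 + 189.1 + 342.4 + 227.0 + 66.8 + 8.6 + 0.4 = 876.2
TFR = 5 × 876.2 / 1000 = 4.381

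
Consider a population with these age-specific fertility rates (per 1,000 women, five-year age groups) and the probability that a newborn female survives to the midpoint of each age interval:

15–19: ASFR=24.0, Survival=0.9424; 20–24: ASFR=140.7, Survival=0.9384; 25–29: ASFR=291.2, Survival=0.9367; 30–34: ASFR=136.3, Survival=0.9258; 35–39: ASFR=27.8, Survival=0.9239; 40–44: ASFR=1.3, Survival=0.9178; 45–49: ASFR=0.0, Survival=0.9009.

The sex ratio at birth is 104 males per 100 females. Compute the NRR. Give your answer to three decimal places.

Proportion female at birth = 100 / (100 + 104) = 0.49020.
Weighting each age-specific rate by interval width and survival:
  15–19: 5 × 24.0/1000 × 0.9424 = 0.11309
  20–24: 5 × 140.7/1000 × 0.9384 = 0.66016
  25–29: 5 × 291.2/1000 × 0.9367 = 1.36384
  30–34: 5 × 136.3/1000 × 0.9258 = 0.63093
  35–39: 5 × 27.8/1000 × 0.9239 = 0.12842
  40–44: 5 × 1.3/1000 × 0.9178 = 0.00597
  45–49: 5 × 0.0/1000 × 0.9009 = 0.00000
Sum = 2.90241
NRR = 0.49020 × 2.90241 = 1.42276
An NRR exceeding 1 indicates intrinsic growth under these rates.

1.423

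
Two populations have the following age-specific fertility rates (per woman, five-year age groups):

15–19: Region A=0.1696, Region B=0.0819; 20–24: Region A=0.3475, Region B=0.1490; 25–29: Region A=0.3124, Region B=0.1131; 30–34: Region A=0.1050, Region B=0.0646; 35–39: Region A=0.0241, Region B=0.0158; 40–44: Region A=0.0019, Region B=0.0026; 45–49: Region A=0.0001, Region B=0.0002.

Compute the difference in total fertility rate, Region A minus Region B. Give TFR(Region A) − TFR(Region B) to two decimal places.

2.67

Region A:
  Sum of ASFRs = 0.1696 + 0.3475 + 0.3124 + 0.1050 + 0.0241 + 0.0019 + 0.0001 = 0.9606
  TFR = 5 × 0.9606 = 4.803
Region B:
  Sum of ASFRs = 0.0819 + 0.1490 + 0.1131 + 0.0646 + 0.0158 + 0.0026 + 0.0002 = 0.4272
  TFR = 5 × 0.4272 = 2.136
Difference = 4.803 − 2.136 = 2.667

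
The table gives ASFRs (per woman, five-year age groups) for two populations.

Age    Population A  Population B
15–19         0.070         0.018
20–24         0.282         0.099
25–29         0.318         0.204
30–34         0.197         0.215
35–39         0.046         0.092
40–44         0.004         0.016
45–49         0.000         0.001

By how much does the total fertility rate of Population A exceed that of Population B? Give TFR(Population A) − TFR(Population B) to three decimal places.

Population A:
  Sum of ASFRs = 0.070 + 0.282 + 0.318 + 0.197 + 0.046 + 0.004 + 0.000 = 0.917
  TFR = 5 × 0.917 = 4.585
Population B:
  Sum of ASFRs = 0.018 + 0.099 + 0.204 + 0.215 + 0.092 + 0.016 + 0.001 = 0.645
  TFR = 5 × 0.645 = 3.225
Difference = 4.585 − 3.225 = 1.36

1.360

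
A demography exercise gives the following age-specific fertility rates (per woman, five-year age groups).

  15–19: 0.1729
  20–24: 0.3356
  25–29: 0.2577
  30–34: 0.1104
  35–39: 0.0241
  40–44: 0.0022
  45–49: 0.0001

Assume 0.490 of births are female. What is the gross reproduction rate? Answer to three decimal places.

Proportion female at birth = 0.490.
Sum of ASFRs = 0.1729 + 0.3356 + 0.2577 + 0.1104 + 0.0241 + 0.0022 + 0.0001 = 0.9030
TFR = 5 × 0.9030 = 4.515
GRR = 0.490 × 4.515 = 2.21235

2.212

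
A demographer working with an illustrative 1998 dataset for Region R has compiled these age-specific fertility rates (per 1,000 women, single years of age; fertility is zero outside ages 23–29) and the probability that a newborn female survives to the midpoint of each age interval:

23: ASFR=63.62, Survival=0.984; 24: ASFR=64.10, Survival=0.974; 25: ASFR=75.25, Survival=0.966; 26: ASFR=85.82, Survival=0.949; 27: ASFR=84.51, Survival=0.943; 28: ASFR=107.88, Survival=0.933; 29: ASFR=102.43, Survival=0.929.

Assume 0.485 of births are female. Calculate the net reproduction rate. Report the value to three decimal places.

0.269

Proportion female at birth = 0.485.
Weighting each age-specific rate by interval width and survival:
  23: 1 × 63.62/1000 × 0.984 = 0.06260
  24: 1 × 64.10/1000 × 0.974 = 0.06243
  25: 1 × 75.25/1000 × 0.966 = 0.07269
  26: 1 × 85.82/1000 × 0.949 = 0.08144
  27: 1 × 84.51/1000 × 0.943 = 0.07969
  28: 1 × 107.88/1000 × 0.933 = 0.10065
  29: 1 × 102.43/1000 × 0.929 = 0.09516
Sum = 0.55466
NRR = 0.485 × 0.55466 = 0.26901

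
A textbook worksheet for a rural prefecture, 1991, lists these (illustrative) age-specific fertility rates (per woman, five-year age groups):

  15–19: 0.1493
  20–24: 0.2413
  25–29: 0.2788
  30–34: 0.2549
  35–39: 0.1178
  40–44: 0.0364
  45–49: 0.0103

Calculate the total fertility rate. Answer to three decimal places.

5.444

Sum of ASFRs = 0.1493 + 0.2413 + 0.2788 + 0.2549 + 0.1178 + 0.0364 + 0.0103 = 1.0888
TFR = 5 × 1.0888 = 5.444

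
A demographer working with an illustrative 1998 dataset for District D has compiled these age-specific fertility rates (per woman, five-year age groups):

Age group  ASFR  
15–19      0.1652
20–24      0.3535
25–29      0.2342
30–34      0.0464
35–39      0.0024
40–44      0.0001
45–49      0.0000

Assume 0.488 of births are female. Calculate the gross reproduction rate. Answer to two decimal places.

1.96

Proportion female at birth = 0.488.
Sum of ASFRs = 0.1652 + 0.3535 + 0.2342 + 0.0464 + 0.0024 + 0.0001 + 0.0000 = 0.8018
TFR = 5 × 0.8018 = 4.009
GRR = 0.488 × 4.009 = 1.95639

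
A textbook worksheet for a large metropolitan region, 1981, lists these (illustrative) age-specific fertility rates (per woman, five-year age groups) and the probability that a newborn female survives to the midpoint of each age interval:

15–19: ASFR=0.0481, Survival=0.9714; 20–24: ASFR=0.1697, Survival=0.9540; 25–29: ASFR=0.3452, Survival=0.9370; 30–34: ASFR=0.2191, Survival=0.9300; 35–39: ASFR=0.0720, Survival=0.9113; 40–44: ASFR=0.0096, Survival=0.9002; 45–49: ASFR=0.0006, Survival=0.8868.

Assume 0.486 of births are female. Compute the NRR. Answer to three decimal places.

1.970

Proportion female at birth = 0.486.
Per-age-group product (5 × ASFR × survival probability):
  15–19: 5 × 0.0481 × 0.9714 = 0.23362
  20–24: 5 × 0.1697 × 0.9540 = 0.80947
  25–29: 5 × 0.3452 × 0.9370 = 1.61726
  30–34: 5 × 0.2191 × 0.9300 = 1.01882
  35–39: 5 × 0.0720 × 0.9113 = 0.32807
  40–44: 5 × 0.0096 × 0.9002 = 0.04321
  45–49: 5 × 0.0006 × 0.8868 = 0.00266
Sum = 4.05311
NRR = 0.486 × 4.05311 = 1.96981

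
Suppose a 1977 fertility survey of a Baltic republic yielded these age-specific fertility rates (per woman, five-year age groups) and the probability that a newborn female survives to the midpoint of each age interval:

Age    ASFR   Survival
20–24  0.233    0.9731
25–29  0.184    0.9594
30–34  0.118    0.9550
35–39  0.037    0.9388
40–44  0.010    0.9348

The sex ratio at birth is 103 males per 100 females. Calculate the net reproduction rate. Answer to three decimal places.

1.379

Proportion female at birth = 100 / (100 + 103) = 0.49261.
Weighting each age-specific rate by interval width and survival:
  20–24: 5 × 0.233 × 0.9731 = 1.13366
  25–29: 5 × 0.184 × 0.9594 = 0.88265
  30–34: 5 × 0.118 × 0.9550 = 0.56345
  35–39: 5 × 0.037 × 0.9388 = 0.17368
  40–44: 5 × 0.010 × 0.9348 = 0.04674
Sum = 2.80018
NRR = 0.49261 × 2.80018 = 1.37940
NRR > 1, so each generation more than replaces itself.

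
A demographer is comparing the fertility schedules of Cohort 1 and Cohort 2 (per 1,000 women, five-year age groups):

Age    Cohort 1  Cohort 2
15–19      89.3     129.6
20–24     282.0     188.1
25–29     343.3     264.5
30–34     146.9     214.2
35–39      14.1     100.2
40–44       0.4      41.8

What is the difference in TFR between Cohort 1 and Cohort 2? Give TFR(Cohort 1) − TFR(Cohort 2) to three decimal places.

Cohort 1:
  Sum of ASFRs = 89.3 + 282.0 + 343.3 + 146.9 + 14.1 + 0.4 = 876.0
  TFR = 5 × 876.0 / 1000 = 4.38
Cohort 2:
  Sum of ASFRs = 129.6 + 188.1 + 264.5 + 214.2 + 100.2 + 41.8 = 938.4
  TFR = 5 × 938.4 / 1000 = 4.692
Difference = 4.38 − 4.692 = -0.312

-0.312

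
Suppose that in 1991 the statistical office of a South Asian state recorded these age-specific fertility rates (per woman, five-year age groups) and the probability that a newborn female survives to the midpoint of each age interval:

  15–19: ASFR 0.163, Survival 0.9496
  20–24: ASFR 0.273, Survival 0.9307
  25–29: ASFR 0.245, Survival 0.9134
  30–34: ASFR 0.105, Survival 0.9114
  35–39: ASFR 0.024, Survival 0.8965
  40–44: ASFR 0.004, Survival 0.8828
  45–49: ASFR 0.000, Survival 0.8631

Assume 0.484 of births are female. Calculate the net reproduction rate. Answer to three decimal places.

1.823

Proportion female at birth = 0.484.
Weighting each age-specific rate by interval width and survival:
  15–19: 5 × 0.163 × 0.9496 = 0.77392
  20–24: 5 × 0.273 × 0.9307 = 1.27041
  25–29: 5 × 0.245 × 0.9134 = 1.11892
  30–34: 5 × 0.105 × 0.9114 = 0.47849
  35–39: 5 × 0.024 × 0.8965 = 0.10758
  40–44: 5 × 0.004 × 0.8828 = 0.01766
  45–49: 5 × 0.000 × 0.8631 = 0.00000
Sum = 3.76698
NRR = 0.484 × 3.76698 = 1.82322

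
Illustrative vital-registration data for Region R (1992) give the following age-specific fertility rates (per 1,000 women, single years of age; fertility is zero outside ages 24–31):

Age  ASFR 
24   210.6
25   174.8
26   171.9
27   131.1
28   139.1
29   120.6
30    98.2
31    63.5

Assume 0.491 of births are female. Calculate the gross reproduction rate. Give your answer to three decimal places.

Proportion female at birth = 0.491.
Sum of ASFRs = 210.6 + 174.8 + 171.9 + 131.1 + 139.1 + 120.6 + 98.2 + 63.5 = 1109.8
TFR = 1109.8 / 1000 = 1.1098
GRR = 0.491 × 1.1098 = 0.54491

0.545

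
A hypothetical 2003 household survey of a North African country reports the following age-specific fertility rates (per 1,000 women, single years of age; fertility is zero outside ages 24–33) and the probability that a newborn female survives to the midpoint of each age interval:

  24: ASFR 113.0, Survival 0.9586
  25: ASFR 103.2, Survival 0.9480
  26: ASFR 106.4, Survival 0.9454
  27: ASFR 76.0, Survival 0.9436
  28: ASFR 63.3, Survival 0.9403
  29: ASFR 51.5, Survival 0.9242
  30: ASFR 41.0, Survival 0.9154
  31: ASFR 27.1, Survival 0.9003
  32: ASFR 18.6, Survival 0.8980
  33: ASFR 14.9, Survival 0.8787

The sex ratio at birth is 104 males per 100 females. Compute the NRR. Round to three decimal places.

Proportion female at birth = 100 / (100 + 104) = 0.49020.
Weighting each age-specific rate by interval width and survival:
  24: 1 × 113.0/1000 × 0.9586 = 0.10832
  25: 1 × 103.2/1000 × 0.9480 = 0.09783
  26: 1 × 106.4/1000 × 0.9454 = 0.10059
  27: 1 × 76.0/1000 × 0.9436 = 0.07171
  28: 1 × 63.3/1000 × 0.9403 = 0.05952
  29: 1 × 51.5/1000 × 0.9242 = 0.04760
  30: 1 × 41.0/1000 × 0.9154 = 0.03753
  31: 1 × 27.1/1000 × 0.9003 = 0.02440
  32: 1 × 18.6/1000 × 0.8980 = 0.01670
  33: 1 × 14.9/1000 × 0.8787 = 0.01309
Sum = 0.57729
NRR = 0.49020 × 0.57729 = 0.28299

0.283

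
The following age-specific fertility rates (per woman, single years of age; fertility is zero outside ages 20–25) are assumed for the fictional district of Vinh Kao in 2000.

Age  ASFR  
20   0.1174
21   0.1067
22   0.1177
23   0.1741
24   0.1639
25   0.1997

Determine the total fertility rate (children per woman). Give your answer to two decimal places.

0.88

Sum of ASFRs = 0.1174 + 0.1067 + 0.1177 + 0.1741 + 0.1639 + 0.1997 = 0.8795
TFR = 0.8795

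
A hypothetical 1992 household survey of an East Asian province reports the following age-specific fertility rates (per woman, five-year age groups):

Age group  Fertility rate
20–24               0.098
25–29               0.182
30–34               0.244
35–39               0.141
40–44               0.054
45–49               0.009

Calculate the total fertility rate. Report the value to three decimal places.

Sum of ASFRs = 0.098 + 0.182 + 0.244 + 0.141 + 0.054 + 0.009 = 0.728
TFR = 5 × 0.728 = 3.64

3.640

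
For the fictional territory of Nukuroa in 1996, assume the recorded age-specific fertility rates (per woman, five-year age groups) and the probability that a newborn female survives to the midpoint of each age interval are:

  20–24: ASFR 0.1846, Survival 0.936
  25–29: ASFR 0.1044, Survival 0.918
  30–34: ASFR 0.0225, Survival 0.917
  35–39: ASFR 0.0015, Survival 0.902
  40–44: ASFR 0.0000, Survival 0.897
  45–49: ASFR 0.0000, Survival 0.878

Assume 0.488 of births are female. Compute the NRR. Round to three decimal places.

Proportion female at birth = 0.488.
Each age group contributes 5 × ASFR × survival:
  20–24: 5 × 0.1846 × 0.936 = 0.86393
  25–29: 5 × 0.1044 × 0.918 = 0.47920
  30–34: 5 × 0.0225 × 0.917 = 0.10316
  35–39: 5 × 0.0015 × 0.902 = 0.00677
  40–44: 5 × 0.0000 × 0.897 = 0.00000
  45–49: 5 × 0.0000 × 0.878 = 0.00000
Sum = 1.45306
NRR = 0.488 × 1.45306 = 0.70909
With NRR below 1 the population is below replacement fertility.

0.709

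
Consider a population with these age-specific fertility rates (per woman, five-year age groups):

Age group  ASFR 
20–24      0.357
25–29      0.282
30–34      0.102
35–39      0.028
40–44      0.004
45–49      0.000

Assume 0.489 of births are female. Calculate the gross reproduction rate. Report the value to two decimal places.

Proportion female at birth = 0.489.
Sum of ASFRs = 0.357 + 0.282 + 0.102 + 0.028 + 0.004 + 0.000 = 0.773
TFR = 5 × 0.773 = 3.865
GRR = 0.489 × 3.865 = 1.88999

1.89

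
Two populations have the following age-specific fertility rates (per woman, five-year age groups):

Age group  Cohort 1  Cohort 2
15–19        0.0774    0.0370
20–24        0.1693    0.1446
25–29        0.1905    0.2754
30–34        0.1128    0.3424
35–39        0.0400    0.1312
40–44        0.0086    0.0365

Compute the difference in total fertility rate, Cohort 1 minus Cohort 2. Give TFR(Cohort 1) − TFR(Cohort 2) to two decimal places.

-1.84

Cohort 1:
  Sum of ASFRs = 0.0774 + 0.1693 + 0.1905 + 0.1128 + 0.0400 + 0.0086 = 0.5986
  TFR = 5 × 0.5986 = 2.993
Cohort 2:
  Sum of ASFRs = 0.0370 + 0.1446 + 0.2754 + 0.3424 + 0.1312 + 0.0365 = 0.9671
  TFR = 5 × 0.9671 = 4.8355
Difference = 2.993 − 4.8355 = -1.8425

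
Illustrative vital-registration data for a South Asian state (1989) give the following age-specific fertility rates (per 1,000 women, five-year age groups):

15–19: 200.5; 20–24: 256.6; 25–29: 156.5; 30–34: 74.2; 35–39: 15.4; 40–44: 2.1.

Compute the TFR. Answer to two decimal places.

Sum of ASFRs = 200.5 + 256.6 + 156.5 + 74.2 + 15.4 + 2.1 = 705.3
TFR = 5 × 705.3 / 1000 = 3.5265

3.53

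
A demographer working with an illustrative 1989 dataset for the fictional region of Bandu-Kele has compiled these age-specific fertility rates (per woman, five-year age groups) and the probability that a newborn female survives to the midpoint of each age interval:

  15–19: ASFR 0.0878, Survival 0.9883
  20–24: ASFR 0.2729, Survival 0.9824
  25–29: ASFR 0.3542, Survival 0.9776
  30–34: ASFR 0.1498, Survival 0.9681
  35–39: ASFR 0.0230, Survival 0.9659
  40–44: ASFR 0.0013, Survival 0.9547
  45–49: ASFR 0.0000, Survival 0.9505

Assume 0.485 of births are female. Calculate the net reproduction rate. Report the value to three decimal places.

Proportion female at birth = 0.485.
Weighting each age-specific rate by interval width and survival:
  15–19: 5 × 0.0878 × 0.9883 = 0.43386
  20–24: 5 × 0.2729 × 0.9824 = 1.34048
  25–29: 5 × 0.3542 × 0.9776 = 1.73133
  30–34: 5 × 0.1498 × 0.9681 = 0.72511
  35–39: 5 × 0.0230 × 0.9659 = 0.11108
  40–44: 5 × 0.0013 × 0.9547 = 0.00621
  45–49: 5 × 0.0000 × 0.9505 = 0.00000
Sum = 4.34807
NRR = 0.485 × 4.34807 = 2.10881

2.109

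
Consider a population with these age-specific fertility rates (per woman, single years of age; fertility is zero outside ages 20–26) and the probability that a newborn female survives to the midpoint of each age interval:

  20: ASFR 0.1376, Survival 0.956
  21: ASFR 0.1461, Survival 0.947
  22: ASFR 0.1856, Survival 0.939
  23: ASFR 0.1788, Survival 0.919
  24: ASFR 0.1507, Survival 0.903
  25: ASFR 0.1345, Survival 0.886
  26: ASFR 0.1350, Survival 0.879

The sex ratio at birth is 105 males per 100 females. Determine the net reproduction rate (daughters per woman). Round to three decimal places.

Proportion female at birth = 100 / (100 + 105) = 0.48780.
Survival-weighted fertility by age (1·fₓ·Sₓ):
  20: 1 × 0.1376 × 0.956 = 0.13155
  21: 1 × 0.1461 × 0.947 = 0.13836
  22: 1 × 0.1856 × 0.939 = 0.17428
  23: 1 × 0.1788 × 0.919 = 0.16432
  24: 1 × 0.1507 × 0.903 = 0.13608
  25: 1 × 0.1345 × 0.886 = 0.11917
  26: 1 × 0.1350 × 0.879 = 0.11867
Sum = 0.98243
NRR = 0.48780 × 0.98243 = 0.47923

0.479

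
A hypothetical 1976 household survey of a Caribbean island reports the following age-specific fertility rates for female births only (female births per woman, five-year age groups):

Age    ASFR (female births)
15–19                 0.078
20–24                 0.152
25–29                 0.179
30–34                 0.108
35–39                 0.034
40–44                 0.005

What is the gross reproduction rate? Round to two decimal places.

Sum of female ASFRs = 0.078 + 0.152 + 0.179 + 0.108 + 0.034 + 0.005 = 0.556
GRR = 5 × 0.556 = 2.78

2.78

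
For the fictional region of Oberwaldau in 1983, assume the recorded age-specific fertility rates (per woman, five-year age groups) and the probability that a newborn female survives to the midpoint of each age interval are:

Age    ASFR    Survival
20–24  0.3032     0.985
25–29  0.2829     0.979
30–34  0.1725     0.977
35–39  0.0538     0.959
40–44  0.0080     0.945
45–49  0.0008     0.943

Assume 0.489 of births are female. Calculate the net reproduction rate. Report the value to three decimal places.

1.966

Proportion female at birth = 0.489.
Per-age-group product (5 × ASFR × survival probability):
  20–24: 5 × 0.3032 × 0.985 = 1.49326
  25–29: 5 × 0.2829 × 0.979 = 1.38480
  30–34: 5 × 0.1725 × 0.977 = 0.84266
  35–39: 5 × 0.0538 × 0.959 = 0.25797
  40–44: 5 × 0.0080 × 0.945 = 0.03780
  45–49: 5 × 0.0008 × 0.943 = 0.00377
Sum = 4.02026
NRR = 0.489 × 4.02026 = 1.96591
An NRR exceeding 1 indicates intrinsic growth under these rates.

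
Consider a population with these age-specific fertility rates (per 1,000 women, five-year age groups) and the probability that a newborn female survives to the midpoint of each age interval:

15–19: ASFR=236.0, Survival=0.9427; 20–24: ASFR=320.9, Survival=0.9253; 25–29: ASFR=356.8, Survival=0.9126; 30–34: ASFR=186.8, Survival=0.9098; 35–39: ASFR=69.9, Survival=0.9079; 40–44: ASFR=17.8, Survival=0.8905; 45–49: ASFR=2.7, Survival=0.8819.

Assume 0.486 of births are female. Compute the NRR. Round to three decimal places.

2.665

Proportion female at birth = 0.486.
Weighting each age-specific rate by interval width and survival:
  15–19: 5 × 236.0/1000 × 0.9427 = 1.11239
  20–24: 5 × 320.9/1000 × 0.9253 = 1.48464
  25–29: 5 × 356.8/1000 × 0.9126 = 1.62808
  30–34: 5 × 186.8/1000 × 0.9098 = 0.84975
  35–39: 5 × 69.9/1000 × 0.9079 = 0.31731
  40–44: 5 × 17.8/1000 × 0.8905 = 0.07925
  45–49: 5 × 2.7/1000 × 0.8819 = 0.01191
Sum = 5.48333
NRR = 0.486 × 5.48333 = 2.66490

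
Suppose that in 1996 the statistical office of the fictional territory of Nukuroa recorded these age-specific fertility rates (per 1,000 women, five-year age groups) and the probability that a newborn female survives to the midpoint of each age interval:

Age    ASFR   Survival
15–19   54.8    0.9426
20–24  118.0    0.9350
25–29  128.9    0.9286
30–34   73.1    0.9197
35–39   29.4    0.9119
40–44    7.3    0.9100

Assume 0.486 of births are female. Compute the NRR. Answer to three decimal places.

0.929

Proportion female at birth = 0.486.
Survival-weighted fertility by age (5·fₓ·Sₓ):
  15–19: 5 × 54.8/1000 × 0.9426 = 0.25827
  20–24: 5 × 118.0/1000 × 0.9350 = 0.55165
  25–29: 5 × 128.9/1000 × 0.9286 = 0.59848
  30–34: 5 × 73.1/1000 × 0.9197 = 0.33615
  35–39: 5 × 29.4/1000 × 0.9119 = 0.13405
  40–44: 5 × 7.3/1000 × 0.9100 = 0.03322
Sum = 1.91182
NRR = 0.486 × 1.91182 = 0.92914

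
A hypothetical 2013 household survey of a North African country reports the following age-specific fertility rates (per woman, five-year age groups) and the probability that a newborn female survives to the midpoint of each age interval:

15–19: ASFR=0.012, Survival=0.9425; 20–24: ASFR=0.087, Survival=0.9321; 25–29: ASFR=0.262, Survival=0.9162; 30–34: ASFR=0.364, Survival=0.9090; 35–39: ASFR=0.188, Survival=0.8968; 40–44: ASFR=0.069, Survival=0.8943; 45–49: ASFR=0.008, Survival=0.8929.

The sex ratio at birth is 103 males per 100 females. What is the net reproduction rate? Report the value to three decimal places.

2.219

Proportion female at birth = 100 / (100 + 103) = 0.49261.
Weighting each age-specific rate by interval width and survival:
  15–19: 5 × 0.012 × 0.9425 = 0.05655
  20–24: 5 × 0.087 × 0.9321 = 0.40546
  25–29: 5 × 0.262 × 0.9162 = 1.20022
  30–34: 5 × 0.364 × 0.9090 = 1.65438
  35–39: 5 × 0.188 × 0.8968 = 0.84299
  40–44: 5 × 0.069 × 0.8943 = 0.30853
  45–49: 5 × 0.008 × 0.8929 = 0.03572
Sum = 4.50385
NRR = 0.49261 × 4.50385 = 2.21864
An NRR exceeding 1 indicates intrinsic growth under these rates.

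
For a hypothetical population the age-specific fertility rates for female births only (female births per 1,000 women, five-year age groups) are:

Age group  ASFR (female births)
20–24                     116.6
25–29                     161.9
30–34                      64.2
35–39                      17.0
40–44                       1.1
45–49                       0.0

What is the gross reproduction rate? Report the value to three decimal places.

1.804

Sum of female ASFRs = 116.6 + 161.9 + 64.2 + 17.0 + 1.1 + 0.0 = 360.8
GRR = 5 × 360.8 / 1000 = 1.804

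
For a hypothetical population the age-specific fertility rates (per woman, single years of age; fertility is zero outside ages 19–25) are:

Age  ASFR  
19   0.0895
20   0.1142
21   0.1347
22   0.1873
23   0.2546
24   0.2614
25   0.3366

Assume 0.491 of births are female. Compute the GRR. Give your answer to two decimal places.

Proportion female at birth = 0.491.
Sum of ASFRs = 0.0895 + 0.1142 + 0.1347 + 0.1873 + 0.2546 + 0.2614 + 0.3366 = 1.3783
TFR = 1.3783
GRR = 0.491 × 1.3783 = 0.67675

0.68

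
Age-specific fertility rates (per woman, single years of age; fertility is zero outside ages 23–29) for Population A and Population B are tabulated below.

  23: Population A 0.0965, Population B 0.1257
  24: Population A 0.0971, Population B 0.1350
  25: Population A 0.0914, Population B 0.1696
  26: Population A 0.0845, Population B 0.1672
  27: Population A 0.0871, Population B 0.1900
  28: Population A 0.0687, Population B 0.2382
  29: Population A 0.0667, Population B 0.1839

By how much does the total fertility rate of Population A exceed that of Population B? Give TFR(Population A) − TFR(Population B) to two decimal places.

-0.62

Population A:
  Sum of ASFRs = 0.0965 + 0.0971 + 0.0914 + 0.0845 + 0.0871 + 0.0687 + 0.0667 = 0.5920
  TFR = 0.592
Population B:
  Sum of ASFRs = 0.1257 + 0.1350 + 0.1696 + 0.1672 + 0.1900 + 0.2382 + 0.1839 = 1.2096
  TFR = 1.2096
Difference = 0.592 − 1.2096 = -0.6176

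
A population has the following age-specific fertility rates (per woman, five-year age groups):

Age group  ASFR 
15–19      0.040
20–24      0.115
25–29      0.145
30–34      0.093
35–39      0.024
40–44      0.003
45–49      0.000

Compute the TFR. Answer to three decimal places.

Sum of ASFRs = 0.040 + 0.115 + 0.145 + 0.093 + 0.024 + 0.003 + 0.000 = 0.420
TFR = 5 × 0.420 = 2.1

2.100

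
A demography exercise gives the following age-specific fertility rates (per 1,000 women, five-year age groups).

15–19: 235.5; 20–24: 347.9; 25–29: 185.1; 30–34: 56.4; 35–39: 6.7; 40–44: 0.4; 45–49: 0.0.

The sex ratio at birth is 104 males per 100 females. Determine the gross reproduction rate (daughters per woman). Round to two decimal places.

2.04

Proportion female at birth = 100 / (100 + 104) = 0.49020.
Sum of ASFRs = 235.5 + 347.9 + 185.1 + 56.4 + 6.7 + 0.4 + 0.0 = 832.0
TFR = 5 × 832.0 / 1000 = 4.16
GRR = 0.49020 × 4.16 = 2.03923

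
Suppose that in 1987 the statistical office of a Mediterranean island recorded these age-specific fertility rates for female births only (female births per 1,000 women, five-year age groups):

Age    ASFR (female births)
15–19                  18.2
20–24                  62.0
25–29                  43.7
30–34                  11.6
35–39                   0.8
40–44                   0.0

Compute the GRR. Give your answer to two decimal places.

Sum of female ASFRs = 18.2 + 62.0 + 43.7 + 11.6 + 0.8 + 0.0 = 136.3
GRR = 5 × 136.3 / 1000 = 0.6815

0.68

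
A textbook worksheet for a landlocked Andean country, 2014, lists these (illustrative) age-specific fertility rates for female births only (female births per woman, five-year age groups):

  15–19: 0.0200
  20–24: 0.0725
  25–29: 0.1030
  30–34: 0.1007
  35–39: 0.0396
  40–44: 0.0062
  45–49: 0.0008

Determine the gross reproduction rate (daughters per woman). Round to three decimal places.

1.714

Sum of female ASFRs = 0.0200 + 0.0725 + 0.1030 + 0.1007 + 0.0396 + 0.0062 + 0.0008 = 0.3428
GRR = 5 × 0.3428 = 1.714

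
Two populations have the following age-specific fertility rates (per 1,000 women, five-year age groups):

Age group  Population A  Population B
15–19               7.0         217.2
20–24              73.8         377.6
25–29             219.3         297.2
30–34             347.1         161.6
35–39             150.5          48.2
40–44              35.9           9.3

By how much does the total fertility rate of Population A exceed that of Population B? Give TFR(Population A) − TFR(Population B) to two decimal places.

Population A:
  Sum of ASFRs = 7.0 + 73.8 + 219.3 + 347.1 + 150.5 + 35.9 = 833.6
  TFR = 5 × 833.6 / 1000 = 4.168
Population B:
  Sum of ASFRs = 217.2 + 377.6 + 297.2 + 161.6 + 48.2 + 9.3 = 1111.1
  TFR = 5 × 1111.1 / 1000 = 5.5555
Difference = 4.168 − 5.5555 = -1.3875

-1.39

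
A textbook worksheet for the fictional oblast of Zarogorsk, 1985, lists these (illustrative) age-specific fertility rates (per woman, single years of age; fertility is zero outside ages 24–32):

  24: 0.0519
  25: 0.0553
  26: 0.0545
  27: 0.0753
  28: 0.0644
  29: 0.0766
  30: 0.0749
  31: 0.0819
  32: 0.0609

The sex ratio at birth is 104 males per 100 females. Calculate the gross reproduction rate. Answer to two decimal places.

Proportion female at birth = 100 / (100 + 104) = 0.49020.
Sum of ASFRs = 0.0519 + 0.0553 + 0.0545 + 0.0753 + 0.0644 + 0.0766 + 0.0749 + 0.0819 + 0.0609 = 0.5957
TFR = 0.5957
GRR = 0.49020 × 0.5957 = 0.29201

0.29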